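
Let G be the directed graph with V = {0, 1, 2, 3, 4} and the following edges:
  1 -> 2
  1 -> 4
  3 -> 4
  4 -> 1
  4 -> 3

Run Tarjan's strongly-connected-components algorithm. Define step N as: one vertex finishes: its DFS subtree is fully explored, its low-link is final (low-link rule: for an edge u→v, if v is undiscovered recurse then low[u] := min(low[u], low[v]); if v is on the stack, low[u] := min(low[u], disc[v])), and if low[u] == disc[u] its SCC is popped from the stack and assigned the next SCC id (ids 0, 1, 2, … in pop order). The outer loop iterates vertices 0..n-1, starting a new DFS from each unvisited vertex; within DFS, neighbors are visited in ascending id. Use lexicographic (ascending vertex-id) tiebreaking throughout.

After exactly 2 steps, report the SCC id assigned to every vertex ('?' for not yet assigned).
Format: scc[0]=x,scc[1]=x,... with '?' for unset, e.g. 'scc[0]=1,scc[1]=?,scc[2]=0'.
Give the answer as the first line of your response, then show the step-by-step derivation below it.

scc[0]=0,scc[1]=?,scc[2]=1,scc[3]=?,scc[4]=?

step 1: low=(low[0]=0,low[1]=?,low[2]=?,low[3]=?,low[4]=?); scc=(scc[0]=0,scc[1]=?,scc[2]=?,scc[3]=?,scc[4]=?)
step 2: low=(low[0]=0,low[1]=1,low[2]=2,low[3]=?,low[4]=?); scc=(scc[0]=0,scc[1]=?,scc[2]=1,scc[3]=?,scc[4]=?)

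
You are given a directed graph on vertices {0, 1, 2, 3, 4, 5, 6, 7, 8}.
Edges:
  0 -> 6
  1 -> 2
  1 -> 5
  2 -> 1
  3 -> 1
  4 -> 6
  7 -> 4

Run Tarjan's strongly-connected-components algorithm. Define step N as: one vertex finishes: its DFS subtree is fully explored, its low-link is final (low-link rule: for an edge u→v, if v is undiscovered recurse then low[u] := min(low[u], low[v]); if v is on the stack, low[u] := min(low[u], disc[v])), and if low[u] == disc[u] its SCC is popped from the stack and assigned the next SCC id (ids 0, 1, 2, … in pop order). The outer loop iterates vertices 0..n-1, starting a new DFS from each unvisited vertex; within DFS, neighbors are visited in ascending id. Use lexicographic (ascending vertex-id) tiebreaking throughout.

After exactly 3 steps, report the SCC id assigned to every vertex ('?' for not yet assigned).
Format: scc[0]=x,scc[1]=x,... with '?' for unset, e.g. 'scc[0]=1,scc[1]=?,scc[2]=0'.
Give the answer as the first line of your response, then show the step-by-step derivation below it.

scc[0]=1,scc[1]=?,scc[2]=?,scc[3]=?,scc[4]=?,scc[5]=?,scc[6]=0,scc[7]=?,scc[8]=?

step 1: low=(low[0]=0,low[1]=?,low[2]=?,low[3]=?,low[4]=?,low[5]=?,low[6]=1,low[7]=?,low[8]=?); scc=(scc[0]=?,scc[1]=?,scc[2]=?,scc[3]=?,scc[4]=?,scc[5]=?,scc[6]=0,scc[7]=?,scc[8]=?)
step 2: low=(low[0]=0,low[1]=?,low[2]=?,low[3]=?,low[4]=?,low[5]=?,low[6]=1,low[7]=?,low[8]=?); scc=(scc[0]=1,scc[1]=?,scc[2]=?,scc[3]=?,scc[4]=?,scc[5]=?,scc[6]=0,scc[7]=?,scc[8]=?)
step 3: low=(low[0]=0,low[1]=2,low[2]=2,low[3]=?,low[4]=?,low[5]=?,low[6]=1,low[7]=?,low[8]=?); scc=(scc[0]=1,scc[1]=?,scc[2]=?,scc[3]=?,scc[4]=?,scc[5]=?,scc[6]=0,scc[7]=?,scc[8]=?)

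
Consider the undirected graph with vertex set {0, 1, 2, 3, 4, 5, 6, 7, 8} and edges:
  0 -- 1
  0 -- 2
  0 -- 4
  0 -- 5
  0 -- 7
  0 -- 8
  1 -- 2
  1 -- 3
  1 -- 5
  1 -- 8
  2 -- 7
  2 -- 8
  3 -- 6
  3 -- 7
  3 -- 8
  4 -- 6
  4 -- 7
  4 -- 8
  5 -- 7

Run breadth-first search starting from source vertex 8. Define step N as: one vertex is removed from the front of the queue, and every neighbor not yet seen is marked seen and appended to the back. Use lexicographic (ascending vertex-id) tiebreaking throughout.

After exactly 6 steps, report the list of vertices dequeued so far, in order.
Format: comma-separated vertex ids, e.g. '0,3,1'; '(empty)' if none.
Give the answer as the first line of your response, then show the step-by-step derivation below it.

8,0,1,2,3,4

step 1: dequeue 8; queue=[0,1,2,3,4]; order=8
step 2: dequeue 0; queue=[1,2,3,4,5,7]; order=8,0
step 3: dequeue 1; queue=[2,3,4,5,7]; order=8,0,1
step 4: dequeue 2; queue=[3,4,5,7]; order=8,0,1,2
step 5: dequeue 3; queue=[4,5,7,6]; order=8,0,1,2,3
step 6: dequeue 4; queue=[5,7,6]; order=8,0,1,2,3,4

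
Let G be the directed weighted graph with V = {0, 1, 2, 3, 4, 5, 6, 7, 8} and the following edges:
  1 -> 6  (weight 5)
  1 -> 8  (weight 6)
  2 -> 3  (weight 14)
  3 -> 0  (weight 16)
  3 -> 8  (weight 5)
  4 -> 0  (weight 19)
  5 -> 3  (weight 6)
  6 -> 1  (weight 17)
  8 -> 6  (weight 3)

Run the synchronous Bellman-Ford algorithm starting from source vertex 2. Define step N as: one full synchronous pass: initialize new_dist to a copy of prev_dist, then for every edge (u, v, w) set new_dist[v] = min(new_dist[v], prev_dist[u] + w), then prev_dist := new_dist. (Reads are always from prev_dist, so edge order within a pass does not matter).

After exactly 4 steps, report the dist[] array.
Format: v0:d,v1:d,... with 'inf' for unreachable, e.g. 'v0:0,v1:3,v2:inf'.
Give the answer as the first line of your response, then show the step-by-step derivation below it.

v0:30,v1:39,v2:0,v3:14,v4:inf,v5:inf,v6:22,v7:inf,v8:19

step 1: dist = v0:inf,v1:inf,v2:0,v3:14,v4:inf,v5:inf,v6:inf,v7:inf,v8:inf
step 2: dist = v0:30,v1:inf,v2:0,v3:14,v4:inf,v5:inf,v6:inf,v7:inf,v8:19
step 3: dist = v0:30,v1:inf,v2:0,v3:14,v4:inf,v5:inf,v6:22,v7:inf,v8:19
step 4: dist = v0:30,v1:39,v2:0,v3:14,v4:inf,v5:inf,v6:22,v7:inf,v8:19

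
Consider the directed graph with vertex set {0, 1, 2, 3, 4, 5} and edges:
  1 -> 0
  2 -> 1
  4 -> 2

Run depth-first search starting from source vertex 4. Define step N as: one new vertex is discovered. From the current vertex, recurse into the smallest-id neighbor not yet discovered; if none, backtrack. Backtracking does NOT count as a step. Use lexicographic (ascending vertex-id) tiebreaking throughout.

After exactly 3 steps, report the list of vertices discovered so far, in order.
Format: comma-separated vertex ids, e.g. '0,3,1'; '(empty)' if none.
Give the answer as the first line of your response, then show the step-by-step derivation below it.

4,2,1

step 1: discover 4; path=4; order=4
step 2: discover 2; path=4>2; order=4,2
step 3: discover 1; path=4>2>1; order=4,2,1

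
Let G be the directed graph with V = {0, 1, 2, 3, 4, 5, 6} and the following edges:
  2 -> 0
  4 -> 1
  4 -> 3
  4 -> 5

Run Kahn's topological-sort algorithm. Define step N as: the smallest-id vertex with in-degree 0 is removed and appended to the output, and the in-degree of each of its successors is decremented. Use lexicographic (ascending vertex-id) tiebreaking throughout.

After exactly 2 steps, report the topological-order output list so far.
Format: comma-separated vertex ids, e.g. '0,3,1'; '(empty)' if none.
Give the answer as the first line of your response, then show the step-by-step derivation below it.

2,0

step 1: output 2; order=[2]; indeg=(0,1,0,1,0,1,0)
step 2: output 0; order=[2,0]; indeg=(0,1,0,1,0,1,0)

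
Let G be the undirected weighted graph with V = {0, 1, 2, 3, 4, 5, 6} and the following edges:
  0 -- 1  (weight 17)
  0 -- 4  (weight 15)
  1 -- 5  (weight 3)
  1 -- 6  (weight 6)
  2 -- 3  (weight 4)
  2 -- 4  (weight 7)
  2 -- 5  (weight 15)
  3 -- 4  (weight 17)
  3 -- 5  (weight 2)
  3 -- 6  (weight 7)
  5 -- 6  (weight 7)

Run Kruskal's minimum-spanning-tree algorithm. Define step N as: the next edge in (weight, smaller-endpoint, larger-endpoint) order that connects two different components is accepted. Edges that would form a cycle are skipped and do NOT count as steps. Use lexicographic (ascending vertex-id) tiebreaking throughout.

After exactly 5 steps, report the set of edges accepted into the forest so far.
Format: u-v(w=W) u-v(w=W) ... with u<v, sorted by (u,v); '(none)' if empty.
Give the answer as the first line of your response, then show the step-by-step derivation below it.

1-5(w=3) 1-6(w=6) 2-3(w=4) 2-4(w=7) 3-5(w=2)

step 1: add edge 3-5 (w=2); MST = {3-5(w=2)}
step 2: add edge 1-5 (w=3); MST = {1-5(w=3) 3-5(w=2)}
step 3: add edge 2-3 (w=4); MST = {1-5(w=3) 2-3(w=4) 3-5(w=2)}
step 4: add edge 1-6 (w=6); MST = {1-5(w=3) 1-6(w=6) 2-3(w=4) 3-5(w=2)}
step 5: add edge 2-4 (w=7); MST = {1-5(w=3) 1-6(w=6) 2-3(w=4) 2-4(w=7) 3-5(w=2)}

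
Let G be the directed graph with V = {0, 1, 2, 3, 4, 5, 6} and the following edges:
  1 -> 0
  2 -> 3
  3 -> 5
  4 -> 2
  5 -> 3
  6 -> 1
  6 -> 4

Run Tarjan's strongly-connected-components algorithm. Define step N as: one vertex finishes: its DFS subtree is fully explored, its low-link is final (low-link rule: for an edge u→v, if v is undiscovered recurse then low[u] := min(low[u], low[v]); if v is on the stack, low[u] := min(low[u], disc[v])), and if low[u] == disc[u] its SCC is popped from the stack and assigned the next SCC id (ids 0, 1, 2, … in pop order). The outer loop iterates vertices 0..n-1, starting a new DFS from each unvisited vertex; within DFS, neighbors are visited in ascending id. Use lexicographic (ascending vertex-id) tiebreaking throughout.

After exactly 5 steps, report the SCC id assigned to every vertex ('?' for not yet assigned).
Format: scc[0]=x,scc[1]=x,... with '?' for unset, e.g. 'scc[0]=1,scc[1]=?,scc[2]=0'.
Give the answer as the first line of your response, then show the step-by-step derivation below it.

scc[0]=0,scc[1]=1,scc[2]=3,scc[3]=2,scc[4]=?,scc[5]=2,scc[6]=?

step 1: low=(low[0]=0,low[1]=?,low[2]=?,low[3]=?,low[4]=?,low[5]=?,low[6]=?); scc=(scc[0]=0,scc[1]=?,scc[2]=?,scc[3]=?,scc[4]=?,scc[5]=?,scc[6]=?)
step 2: low=(low[0]=0,low[1]=1,low[2]=?,low[3]=?,low[4]=?,low[5]=?,low[6]=?); scc=(scc[0]=0,scc[1]=1,scc[2]=?,scc[3]=?,scc[4]=?,scc[5]=?,scc[6]=?)
step 3: low=(low[0]=0,low[1]=1,low[2]=2,low[3]=3,low[4]=?,low[5]=3,low[6]=?); scc=(scc[0]=0,scc[1]=1,scc[2]=?,scc[3]=?,scc[4]=?,scc[5]=?,scc[6]=?)
step 4: low=(low[0]=0,low[1]=1,low[2]=2,low[3]=3,low[4]=?,low[5]=3,low[6]=?); scc=(scc[0]=0,scc[1]=1,scc[2]=?,scc[3]=2,scc[4]=?,scc[5]=2,scc[6]=?)
step 5: low=(low[0]=0,low[1]=1,low[2]=2,low[3]=3,low[4]=?,low[5]=3,low[6]=?); scc=(scc[0]=0,scc[1]=1,scc[2]=3,scc[3]=2,scc[4]=?,scc[5]=2,scc[6]=?)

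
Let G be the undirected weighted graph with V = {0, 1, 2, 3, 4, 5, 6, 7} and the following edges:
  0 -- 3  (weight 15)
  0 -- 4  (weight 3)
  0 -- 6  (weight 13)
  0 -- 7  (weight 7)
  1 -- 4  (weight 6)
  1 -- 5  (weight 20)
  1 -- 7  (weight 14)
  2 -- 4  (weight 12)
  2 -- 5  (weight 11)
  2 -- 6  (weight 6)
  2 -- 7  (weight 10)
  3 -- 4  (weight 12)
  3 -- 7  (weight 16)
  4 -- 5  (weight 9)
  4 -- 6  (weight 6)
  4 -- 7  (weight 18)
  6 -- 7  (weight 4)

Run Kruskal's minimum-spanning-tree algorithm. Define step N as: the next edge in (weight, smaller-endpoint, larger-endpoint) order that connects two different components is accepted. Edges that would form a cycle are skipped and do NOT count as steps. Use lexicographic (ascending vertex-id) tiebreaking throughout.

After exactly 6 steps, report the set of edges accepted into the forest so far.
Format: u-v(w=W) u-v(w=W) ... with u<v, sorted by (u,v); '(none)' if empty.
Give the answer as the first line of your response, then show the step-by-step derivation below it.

0-4(w=3) 1-4(w=6) 2-6(w=6) 4-5(w=9) 4-6(w=6) 6-7(w=4)

step 1: add edge 0-4 (w=3); MST = {0-4(w=3)}
step 2: add edge 6-7 (w=4); MST = {0-4(w=3) 6-7(w=4)}
step 3: add edge 1-4 (w=6); MST = {0-4(w=3) 1-4(w=6) 6-7(w=4)}
step 4: add edge 2-6 (w=6); MST = {0-4(w=3) 1-4(w=6) 2-6(w=6) 6-7(w=4)}
step 5: add edge 4-6 (w=6); MST = {0-4(w=3) 1-4(w=6) 2-6(w=6) 4-6(w=6) 6-7(w=4)}
step 6: add edge 4-5 (w=9); MST = {0-4(w=3) 1-4(w=6) 2-6(w=6) 4-5(w=9) 4-6(w=6) 6-7(w=4)}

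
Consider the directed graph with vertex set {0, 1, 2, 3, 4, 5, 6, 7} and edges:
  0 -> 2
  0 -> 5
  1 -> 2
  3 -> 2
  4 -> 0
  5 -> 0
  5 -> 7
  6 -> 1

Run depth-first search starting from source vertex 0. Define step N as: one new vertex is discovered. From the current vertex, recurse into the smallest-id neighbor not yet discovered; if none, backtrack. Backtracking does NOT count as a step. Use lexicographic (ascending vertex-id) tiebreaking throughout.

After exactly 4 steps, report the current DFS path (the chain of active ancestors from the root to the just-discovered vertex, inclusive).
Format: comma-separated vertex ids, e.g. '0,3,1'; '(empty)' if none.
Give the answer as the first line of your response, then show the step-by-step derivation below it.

0,5,7

step 1: discover 0; path=0; order=0
step 2: discover 2; path=0>2; order=0,2
step 3: discover 5; path=0>5; order=0,2,5
step 4: discover 7; path=0>5>7; order=0,2,5,7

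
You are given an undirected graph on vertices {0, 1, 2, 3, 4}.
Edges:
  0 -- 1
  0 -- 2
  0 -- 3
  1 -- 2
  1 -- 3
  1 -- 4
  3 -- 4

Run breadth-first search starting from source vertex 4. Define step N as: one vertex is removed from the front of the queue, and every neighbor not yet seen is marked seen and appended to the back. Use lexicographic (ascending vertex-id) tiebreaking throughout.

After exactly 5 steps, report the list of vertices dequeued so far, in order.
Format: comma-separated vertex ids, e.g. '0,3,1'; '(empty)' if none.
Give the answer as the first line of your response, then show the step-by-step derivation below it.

4,1,3,0,2

step 1: dequeue 4; queue=[1,3]; order=4
step 2: dequeue 1; queue=[3,0,2]; order=4,1
step 3: dequeue 3; queue=[0,2]; order=4,1,3
step 4: dequeue 0; queue=[2]; order=4,1,3,0
step 5: dequeue 2; queue=[(empty)]; order=4,1,3,0,2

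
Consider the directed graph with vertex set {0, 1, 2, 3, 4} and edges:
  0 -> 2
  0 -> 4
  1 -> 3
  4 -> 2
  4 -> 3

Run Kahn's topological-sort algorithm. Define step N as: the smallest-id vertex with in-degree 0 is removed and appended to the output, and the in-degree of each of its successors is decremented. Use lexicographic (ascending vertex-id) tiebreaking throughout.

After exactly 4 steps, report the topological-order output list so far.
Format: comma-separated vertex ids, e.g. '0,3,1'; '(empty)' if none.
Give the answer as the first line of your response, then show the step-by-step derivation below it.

0,1,4,2

step 1: output 0; order=[0]; indeg=(0,0,1,2,0)
step 2: output 1; order=[0,1]; indeg=(0,0,1,1,0)
step 3: output 4; order=[0,1,4]; indeg=(0,0,0,0,0)
step 4: output 2; order=[0,1,4,2]; indeg=(0,0,0,0,0)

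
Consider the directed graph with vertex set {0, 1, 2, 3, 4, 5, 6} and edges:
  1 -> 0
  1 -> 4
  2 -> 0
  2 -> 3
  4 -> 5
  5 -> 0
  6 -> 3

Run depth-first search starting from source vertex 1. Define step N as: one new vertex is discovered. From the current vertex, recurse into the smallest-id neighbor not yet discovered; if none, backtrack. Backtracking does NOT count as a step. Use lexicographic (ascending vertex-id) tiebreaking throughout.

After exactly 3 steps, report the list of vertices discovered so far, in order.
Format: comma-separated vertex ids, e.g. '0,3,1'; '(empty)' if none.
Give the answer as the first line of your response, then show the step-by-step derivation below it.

1,0,4

step 1: discover 1; path=1; order=1
step 2: discover 0; path=1>0; order=1,0
step 3: discover 4; path=1>4; order=1,0,4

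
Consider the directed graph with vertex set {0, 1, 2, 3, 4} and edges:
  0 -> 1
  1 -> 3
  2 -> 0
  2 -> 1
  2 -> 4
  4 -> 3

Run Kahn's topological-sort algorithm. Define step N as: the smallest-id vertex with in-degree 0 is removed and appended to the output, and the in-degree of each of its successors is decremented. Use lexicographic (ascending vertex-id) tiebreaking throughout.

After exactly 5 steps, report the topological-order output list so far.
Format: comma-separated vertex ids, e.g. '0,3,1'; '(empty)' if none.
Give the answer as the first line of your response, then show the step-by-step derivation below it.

2,0,1,4,3

step 1: output 2; order=[2]; indeg=(0,1,0,2,0)
step 2: output 0; order=[2,0]; indeg=(0,0,0,2,0)
step 3: output 1; order=[2,0,1]; indeg=(0,0,0,1,0)
step 4: output 4; order=[2,0,1,4]; indeg=(0,0,0,0,0)
step 5: output 3; order=[2,0,1,4,3]; indeg=(0,0,0,0,0)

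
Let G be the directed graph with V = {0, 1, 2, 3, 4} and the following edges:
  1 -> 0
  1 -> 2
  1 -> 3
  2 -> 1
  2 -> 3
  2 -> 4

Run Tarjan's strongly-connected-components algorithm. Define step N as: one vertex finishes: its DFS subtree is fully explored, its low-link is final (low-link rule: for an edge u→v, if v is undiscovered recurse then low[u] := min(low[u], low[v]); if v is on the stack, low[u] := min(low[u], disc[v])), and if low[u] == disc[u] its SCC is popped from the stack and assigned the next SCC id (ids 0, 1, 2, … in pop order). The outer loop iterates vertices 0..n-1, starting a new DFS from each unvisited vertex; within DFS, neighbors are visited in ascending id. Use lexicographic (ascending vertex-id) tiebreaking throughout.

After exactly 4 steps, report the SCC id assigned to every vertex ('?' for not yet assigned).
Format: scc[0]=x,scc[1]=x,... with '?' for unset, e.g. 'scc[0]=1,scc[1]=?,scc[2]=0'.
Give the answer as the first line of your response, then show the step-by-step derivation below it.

scc[0]=0,scc[1]=?,scc[2]=?,scc[3]=1,scc[4]=2

step 1: low=(low[0]=0,low[1]=?,low[2]=?,low[3]=?,low[4]=?); scc=(scc[0]=0,scc[1]=?,scc[2]=?,scc[3]=?,scc[4]=?)
step 2: low=(low[0]=0,low[1]=1,low[2]=1,low[3]=3,low[4]=?); scc=(scc[0]=0,scc[1]=?,scc[2]=?,scc[3]=1,scc[4]=?)
step 3: low=(low[0]=0,low[1]=1,low[2]=1,low[3]=3,low[4]=4); scc=(scc[0]=0,scc[1]=?,scc[2]=?,scc[3]=1,scc[4]=2)
step 4: low=(low[0]=0,low[1]=1,low[2]=1,low[3]=3,low[4]=4); scc=(scc[0]=0,scc[1]=?,scc[2]=?,scc[3]=1,scc[4]=2)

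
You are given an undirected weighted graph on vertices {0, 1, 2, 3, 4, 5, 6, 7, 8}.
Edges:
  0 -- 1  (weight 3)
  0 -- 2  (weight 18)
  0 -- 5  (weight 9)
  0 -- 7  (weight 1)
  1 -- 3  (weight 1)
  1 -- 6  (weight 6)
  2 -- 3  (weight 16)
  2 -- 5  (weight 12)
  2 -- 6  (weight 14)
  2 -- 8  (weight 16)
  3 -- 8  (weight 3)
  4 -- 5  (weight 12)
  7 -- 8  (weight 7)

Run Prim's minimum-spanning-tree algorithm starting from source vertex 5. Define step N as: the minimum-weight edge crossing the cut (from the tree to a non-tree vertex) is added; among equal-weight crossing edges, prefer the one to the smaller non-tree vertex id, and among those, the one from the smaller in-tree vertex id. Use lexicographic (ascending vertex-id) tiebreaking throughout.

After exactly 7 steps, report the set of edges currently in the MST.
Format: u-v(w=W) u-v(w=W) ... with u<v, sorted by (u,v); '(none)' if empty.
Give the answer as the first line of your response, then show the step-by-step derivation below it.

0-1(w=3) 0-5(w=9) 0-7(w=1) 1-3(w=1) 1-6(w=6) 2-5(w=12) 3-8(w=3)

step 1: add edge 0-5 (w=9); MST = {0-5(w=9)}
step 2: add edge 0-7 (w=1); MST = {0-5(w=9) 0-7(w=1)}
step 3: add edge 0-1 (w=3); MST = {0-1(w=3) 0-5(w=9) 0-7(w=1)}
step 4: add edge 1-3 (w=1); MST = {0-1(w=3) 0-5(w=9) 0-7(w=1) 1-3(w=1)}
step 5: add edge 3-8 (w=3); MST = {0-1(w=3) 0-5(w=9) 0-7(w=1) 1-3(w=1) 3-8(w=3)}
step 6: add edge 1-6 (w=6); MST = {0-1(w=3) 0-5(w=9) 0-7(w=1) 1-3(w=1) 1-6(w=6) 3-8(w=3)}
step 7: add edge 2-5 (w=12); MST = {0-1(w=3) 0-5(w=9) 0-7(w=1) 1-3(w=1) 1-6(w=6) 2-5(w=12) 3-8(w=3)}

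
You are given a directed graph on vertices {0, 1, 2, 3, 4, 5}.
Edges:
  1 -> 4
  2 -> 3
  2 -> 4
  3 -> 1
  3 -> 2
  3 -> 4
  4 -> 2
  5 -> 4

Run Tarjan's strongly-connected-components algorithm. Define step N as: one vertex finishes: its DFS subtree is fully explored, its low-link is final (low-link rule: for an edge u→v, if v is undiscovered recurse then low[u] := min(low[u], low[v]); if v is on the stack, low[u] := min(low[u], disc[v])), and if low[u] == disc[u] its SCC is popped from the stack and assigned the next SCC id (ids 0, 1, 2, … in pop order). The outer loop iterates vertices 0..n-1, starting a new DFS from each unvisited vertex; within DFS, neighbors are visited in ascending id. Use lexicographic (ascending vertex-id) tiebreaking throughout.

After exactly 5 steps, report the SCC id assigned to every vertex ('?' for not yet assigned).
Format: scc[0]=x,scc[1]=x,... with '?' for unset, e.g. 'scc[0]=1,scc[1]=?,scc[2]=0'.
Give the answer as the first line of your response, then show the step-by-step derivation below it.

scc[0]=0,scc[1]=1,scc[2]=1,scc[3]=1,scc[4]=1,scc[5]=?

step 1: low=(low[0]=0,low[1]=?,low[2]=?,low[3]=?,low[4]=?,low[5]=?); scc=(scc[0]=0,scc[1]=?,scc[2]=?,scc[3]=?,scc[4]=?,scc[5]=?)
step 2: low=(low[0]=0,low[1]=1,low[2]=3,low[3]=1,low[4]=2,low[5]=?); scc=(scc[0]=0,scc[1]=?,scc[2]=?,scc[3]=?,scc[4]=?,scc[5]=?)
step 3: low=(low[0]=0,low[1]=1,low[2]=1,low[3]=1,low[4]=2,low[5]=?); scc=(scc[0]=0,scc[1]=?,scc[2]=?,scc[3]=?,scc[4]=?,scc[5]=?)
step 4: low=(low[0]=0,low[1]=1,low[2]=1,low[3]=1,low[4]=1,low[5]=?); scc=(scc[0]=0,scc[1]=?,scc[2]=?,scc[3]=?,scc[4]=?,scc[5]=?)
step 5: low=(low[0]=0,low[1]=1,low[2]=1,low[3]=1,low[4]=1,low[5]=?); scc=(scc[0]=0,scc[1]=1,scc[2]=1,scc[3]=1,scc[4]=1,scc[5]=?)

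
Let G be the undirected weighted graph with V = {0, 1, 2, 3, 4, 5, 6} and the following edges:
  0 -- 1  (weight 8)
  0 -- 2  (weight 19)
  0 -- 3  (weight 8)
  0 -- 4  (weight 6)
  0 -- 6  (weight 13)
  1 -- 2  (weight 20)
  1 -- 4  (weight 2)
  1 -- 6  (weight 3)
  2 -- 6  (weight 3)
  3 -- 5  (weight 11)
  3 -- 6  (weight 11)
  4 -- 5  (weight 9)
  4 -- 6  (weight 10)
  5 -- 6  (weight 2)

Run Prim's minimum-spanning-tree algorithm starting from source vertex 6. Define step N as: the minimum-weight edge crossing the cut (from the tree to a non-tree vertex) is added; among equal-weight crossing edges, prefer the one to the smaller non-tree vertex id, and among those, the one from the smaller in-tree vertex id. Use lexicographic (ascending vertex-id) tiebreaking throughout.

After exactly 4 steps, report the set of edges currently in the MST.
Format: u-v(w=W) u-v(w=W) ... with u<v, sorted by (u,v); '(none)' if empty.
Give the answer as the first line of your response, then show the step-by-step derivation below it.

1-4(w=2) 1-6(w=3) 2-6(w=3) 5-6(w=2)

step 1: add edge 5-6 (w=2); MST = {5-6(w=2)}
step 2: add edge 1-6 (w=3); MST = {1-6(w=3) 5-6(w=2)}
step 3: add edge 1-4 (w=2); MST = {1-4(w=2) 1-6(w=3) 5-6(w=2)}
step 4: add edge 2-6 (w=3); MST = {1-4(w=2) 1-6(w=3) 2-6(w=3) 5-6(w=2)}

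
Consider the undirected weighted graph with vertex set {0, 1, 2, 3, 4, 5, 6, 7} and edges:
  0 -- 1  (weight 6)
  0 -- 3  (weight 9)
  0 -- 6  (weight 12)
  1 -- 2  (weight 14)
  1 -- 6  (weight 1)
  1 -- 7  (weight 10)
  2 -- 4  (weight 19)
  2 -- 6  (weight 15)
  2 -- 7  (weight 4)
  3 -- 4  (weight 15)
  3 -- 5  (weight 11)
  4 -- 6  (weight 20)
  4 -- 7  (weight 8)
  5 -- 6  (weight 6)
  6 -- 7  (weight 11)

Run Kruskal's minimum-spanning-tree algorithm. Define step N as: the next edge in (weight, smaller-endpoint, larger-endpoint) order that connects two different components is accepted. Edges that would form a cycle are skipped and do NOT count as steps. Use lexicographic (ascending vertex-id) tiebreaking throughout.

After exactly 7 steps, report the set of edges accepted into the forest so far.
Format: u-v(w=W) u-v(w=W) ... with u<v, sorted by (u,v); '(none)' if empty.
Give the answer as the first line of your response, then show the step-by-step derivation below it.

0-1(w=6) 0-3(w=9) 1-6(w=1) 1-7(w=10) 2-7(w=4) 4-7(w=8) 5-6(w=6)

step 1: add edge 1-6 (w=1); MST = {1-6(w=1)}
step 2: add edge 2-7 (w=4); MST = {1-6(w=1) 2-7(w=4)}
step 3: add edge 0-1 (w=6); MST = {0-1(w=6) 1-6(w=1) 2-7(w=4)}
step 4: add edge 5-6 (w=6); MST = {0-1(w=6) 1-6(w=1) 2-7(w=4) 5-6(w=6)}
step 5: add edge 4-7 (w=8); MST = {0-1(w=6) 1-6(w=1) 2-7(w=4) 4-7(w=8) 5-6(w=6)}
step 6: add edge 0-3 (w=9); MST = {0-1(w=6) 0-3(w=9) 1-6(w=1) 2-7(w=4) 4-7(w=8) 5-6(w=6)}
step 7: add edge 1-7 (w=10); MST = {0-1(w=6) 0-3(w=9) 1-6(w=1) 1-7(w=10) 2-7(w=4) 4-7(w=8) 5-6(w=6)}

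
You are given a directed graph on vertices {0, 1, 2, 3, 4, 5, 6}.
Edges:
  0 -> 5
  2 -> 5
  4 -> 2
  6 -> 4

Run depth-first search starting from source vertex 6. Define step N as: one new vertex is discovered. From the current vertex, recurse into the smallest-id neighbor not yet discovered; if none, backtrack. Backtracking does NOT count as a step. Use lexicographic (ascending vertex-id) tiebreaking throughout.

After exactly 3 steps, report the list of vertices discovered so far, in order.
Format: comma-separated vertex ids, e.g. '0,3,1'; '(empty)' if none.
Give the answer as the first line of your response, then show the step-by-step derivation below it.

6,4,2

step 1: discover 6; path=6; order=6
step 2: discover 4; path=6>4; order=6,4
step 3: discover 2; path=6>4>2; order=6,4,2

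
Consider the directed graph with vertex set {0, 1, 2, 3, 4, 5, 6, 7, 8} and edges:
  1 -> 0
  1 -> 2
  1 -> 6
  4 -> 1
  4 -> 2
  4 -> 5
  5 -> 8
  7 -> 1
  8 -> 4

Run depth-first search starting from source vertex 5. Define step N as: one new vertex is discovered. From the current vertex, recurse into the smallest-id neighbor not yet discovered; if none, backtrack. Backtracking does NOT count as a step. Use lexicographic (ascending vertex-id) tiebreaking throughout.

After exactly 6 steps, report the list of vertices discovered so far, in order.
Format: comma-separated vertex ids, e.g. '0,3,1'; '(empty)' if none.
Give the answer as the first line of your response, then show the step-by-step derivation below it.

5,8,4,1,0,2

step 1: discover 5; path=5; order=5
step 2: discover 8; path=5>8; order=5,8
step 3: discover 4; path=5>8>4; order=5,8,4
step 4: discover 1; path=5>8>4>1; order=5,8,4,1
step 5: discover 0; path=5>8>4>1>0; order=5,8,4,1,0
step 6: discover 2; path=5>8>4>1>2; order=5,8,4,1,0,2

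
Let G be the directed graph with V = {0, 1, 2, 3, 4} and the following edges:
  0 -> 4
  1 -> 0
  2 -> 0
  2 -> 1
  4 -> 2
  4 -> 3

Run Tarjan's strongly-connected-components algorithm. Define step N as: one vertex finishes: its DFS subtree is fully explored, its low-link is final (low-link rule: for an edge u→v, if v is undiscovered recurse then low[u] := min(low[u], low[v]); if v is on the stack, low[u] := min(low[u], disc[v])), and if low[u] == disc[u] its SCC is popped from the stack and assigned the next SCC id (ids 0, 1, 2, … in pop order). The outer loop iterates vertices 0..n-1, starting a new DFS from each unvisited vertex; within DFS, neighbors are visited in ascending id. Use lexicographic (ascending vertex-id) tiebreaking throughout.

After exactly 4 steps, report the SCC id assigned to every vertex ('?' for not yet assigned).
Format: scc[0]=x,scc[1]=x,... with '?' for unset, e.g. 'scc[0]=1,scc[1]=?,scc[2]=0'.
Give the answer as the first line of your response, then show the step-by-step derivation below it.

scc[0]=?,scc[1]=?,scc[2]=?,scc[3]=0,scc[4]=?

step 1: low=(low[0]=0,low[1]=0,low[2]=0,low[3]=?,low[4]=1); scc=(scc[0]=?,scc[1]=?,scc[2]=?,scc[3]=?,scc[4]=?)
step 2: low=(low[0]=0,low[1]=0,low[2]=0,low[3]=?,low[4]=1); scc=(scc[0]=?,scc[1]=?,scc[2]=?,scc[3]=?,scc[4]=?)
step 3: low=(low[0]=0,low[1]=0,low[2]=0,low[3]=4,low[4]=0); scc=(scc[0]=?,scc[1]=?,scc[2]=?,scc[3]=0,scc[4]=?)
step 4: low=(low[0]=0,low[1]=0,low[2]=0,low[3]=4,low[4]=0); scc=(scc[0]=?,scc[1]=?,scc[2]=?,scc[3]=0,scc[4]=?)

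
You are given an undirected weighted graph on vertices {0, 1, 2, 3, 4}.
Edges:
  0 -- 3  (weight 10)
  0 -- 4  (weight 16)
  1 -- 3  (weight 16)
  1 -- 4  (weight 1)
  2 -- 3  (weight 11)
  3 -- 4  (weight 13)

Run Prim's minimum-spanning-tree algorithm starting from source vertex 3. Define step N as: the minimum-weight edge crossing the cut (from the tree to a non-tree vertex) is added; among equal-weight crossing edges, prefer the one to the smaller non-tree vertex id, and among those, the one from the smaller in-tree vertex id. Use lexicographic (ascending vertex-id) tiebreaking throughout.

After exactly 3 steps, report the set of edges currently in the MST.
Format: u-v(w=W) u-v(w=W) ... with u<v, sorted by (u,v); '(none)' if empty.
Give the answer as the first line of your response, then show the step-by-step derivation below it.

0-3(w=10) 2-3(w=11) 3-4(w=13)

step 1: add edge 0-3 (w=10); MST = {0-3(w=10)}
step 2: add edge 2-3 (w=11); MST = {0-3(w=10) 2-3(w=11)}
step 3: add edge 3-4 (w=13); MST = {0-3(w=10) 2-3(w=11) 3-4(w=13)}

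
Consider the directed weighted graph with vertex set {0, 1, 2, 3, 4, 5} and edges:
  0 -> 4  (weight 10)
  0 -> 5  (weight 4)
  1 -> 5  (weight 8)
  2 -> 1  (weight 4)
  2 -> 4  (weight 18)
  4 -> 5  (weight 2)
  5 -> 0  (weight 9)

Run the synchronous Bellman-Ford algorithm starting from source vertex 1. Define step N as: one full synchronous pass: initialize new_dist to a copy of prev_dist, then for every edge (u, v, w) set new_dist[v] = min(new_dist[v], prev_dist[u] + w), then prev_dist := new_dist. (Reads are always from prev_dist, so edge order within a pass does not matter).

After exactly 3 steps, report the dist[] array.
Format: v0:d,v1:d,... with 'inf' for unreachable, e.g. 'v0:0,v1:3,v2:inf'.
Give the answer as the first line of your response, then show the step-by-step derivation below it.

v0:17,v1:0,v2:inf,v3:inf,v4:27,v5:8

step 1: dist = v0:inf,v1:0,v2:inf,v3:inf,v4:inf,v5:8
step 2: dist = v0:17,v1:0,v2:inf,v3:inf,v4:inf,v5:8
step 3: dist = v0:17,v1:0,v2:inf,v3:inf,v4:27,v5:8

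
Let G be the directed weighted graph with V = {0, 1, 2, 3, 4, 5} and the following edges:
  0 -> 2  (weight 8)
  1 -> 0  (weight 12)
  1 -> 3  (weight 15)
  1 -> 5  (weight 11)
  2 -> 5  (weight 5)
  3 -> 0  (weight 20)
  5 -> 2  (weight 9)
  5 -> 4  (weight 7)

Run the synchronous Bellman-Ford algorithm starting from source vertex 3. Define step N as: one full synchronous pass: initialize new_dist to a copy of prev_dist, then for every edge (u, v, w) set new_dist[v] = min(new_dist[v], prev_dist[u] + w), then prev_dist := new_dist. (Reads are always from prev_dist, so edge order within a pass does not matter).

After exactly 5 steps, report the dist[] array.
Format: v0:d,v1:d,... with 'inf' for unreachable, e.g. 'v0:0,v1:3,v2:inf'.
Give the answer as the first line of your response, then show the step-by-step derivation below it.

v0:20,v1:inf,v2:28,v3:0,v4:40,v5:33

step 1: dist = v0:20,v1:inf,v2:inf,v3:0,v4:inf,v5:inf
step 2: dist = v0:20,v1:inf,v2:28,v3:0,v4:inf,v5:inf
step 3: dist = v0:20,v1:inf,v2:28,v3:0,v4:inf,v5:33
step 4: dist = v0:20,v1:inf,v2:28,v3:0,v4:40,v5:33
step 5: dist = v0:20,v1:inf,v2:28,v3:0,v4:40,v5:33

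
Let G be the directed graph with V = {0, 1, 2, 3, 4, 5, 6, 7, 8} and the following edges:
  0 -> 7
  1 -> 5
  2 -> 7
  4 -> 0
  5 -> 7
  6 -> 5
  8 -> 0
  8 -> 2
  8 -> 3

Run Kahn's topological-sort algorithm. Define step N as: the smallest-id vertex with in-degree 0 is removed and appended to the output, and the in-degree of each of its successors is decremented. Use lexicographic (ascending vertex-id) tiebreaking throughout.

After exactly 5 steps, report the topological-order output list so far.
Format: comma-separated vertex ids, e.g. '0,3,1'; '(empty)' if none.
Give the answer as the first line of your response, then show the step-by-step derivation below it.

1,4,6,5,8

step 1: output 1; order=[1]; indeg=(2,0,1,1,0,1,0,3,0)
step 2: output 4; order=[1,4]; indeg=(1,0,1,1,0,1,0,3,0)
step 3: output 6; order=[1,4,6]; indeg=(1,0,1,1,0,0,0,3,0)
step 4: output 5; order=[1,4,6,5]; indeg=(1,0,1,1,0,0,0,2,0)
step 5: output 8; order=[1,4,6,5,8]; indeg=(0,0,0,0,0,0,0,2,0)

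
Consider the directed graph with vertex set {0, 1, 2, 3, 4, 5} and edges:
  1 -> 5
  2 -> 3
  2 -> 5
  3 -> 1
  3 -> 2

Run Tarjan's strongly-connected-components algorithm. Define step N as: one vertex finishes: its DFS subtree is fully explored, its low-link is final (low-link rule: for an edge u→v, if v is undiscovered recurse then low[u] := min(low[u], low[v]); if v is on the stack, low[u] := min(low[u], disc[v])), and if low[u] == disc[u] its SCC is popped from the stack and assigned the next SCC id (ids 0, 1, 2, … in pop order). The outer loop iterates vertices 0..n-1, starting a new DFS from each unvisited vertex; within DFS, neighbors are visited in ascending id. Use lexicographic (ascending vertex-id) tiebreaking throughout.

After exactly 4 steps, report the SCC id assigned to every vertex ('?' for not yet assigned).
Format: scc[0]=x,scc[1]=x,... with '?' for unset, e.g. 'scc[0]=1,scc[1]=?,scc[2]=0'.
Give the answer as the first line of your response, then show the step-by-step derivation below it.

scc[0]=0,scc[1]=2,scc[2]=?,scc[3]=?,scc[4]=?,scc[5]=1

step 1: low=(low[0]=0,low[1]=?,low[2]=?,low[3]=?,low[4]=?,low[5]=?); scc=(scc[0]=0,scc[1]=?,scc[2]=?,scc[3]=?,scc[4]=?,scc[5]=?)
step 2: low=(low[0]=0,low[1]=1,low[2]=?,low[3]=?,low[4]=?,low[5]=2); scc=(scc[0]=0,scc[1]=?,scc[2]=?,scc[3]=?,scc[4]=?,scc[5]=1)
step 3: low=(low[0]=0,low[1]=1,low[2]=?,low[3]=?,low[4]=?,low[5]=2); scc=(scc[0]=0,scc[1]=2,scc[2]=?,scc[3]=?,scc[4]=?,scc[5]=1)
step 4: low=(low[0]=0,low[1]=1,low[2]=3,low[3]=3,low[4]=?,low[5]=2); scc=(scc[0]=0,scc[1]=2,scc[2]=?,scc[3]=?,scc[4]=?,scc[5]=1)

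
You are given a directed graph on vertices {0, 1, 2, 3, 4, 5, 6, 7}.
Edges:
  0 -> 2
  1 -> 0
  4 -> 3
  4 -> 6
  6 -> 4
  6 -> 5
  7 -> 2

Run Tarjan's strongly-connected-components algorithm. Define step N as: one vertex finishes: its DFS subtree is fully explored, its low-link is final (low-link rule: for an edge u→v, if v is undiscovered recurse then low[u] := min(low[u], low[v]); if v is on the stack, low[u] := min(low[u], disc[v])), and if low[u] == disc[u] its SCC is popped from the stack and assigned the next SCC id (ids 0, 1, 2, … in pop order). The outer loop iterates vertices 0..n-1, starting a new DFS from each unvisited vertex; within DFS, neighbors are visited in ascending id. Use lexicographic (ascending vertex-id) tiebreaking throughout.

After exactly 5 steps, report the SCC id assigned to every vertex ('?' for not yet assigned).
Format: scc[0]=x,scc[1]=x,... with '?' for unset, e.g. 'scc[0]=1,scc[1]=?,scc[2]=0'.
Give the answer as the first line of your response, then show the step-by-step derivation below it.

scc[0]=1,scc[1]=2,scc[2]=0,scc[3]=3,scc[4]=?,scc[5]=4,scc[6]=?,scc[7]=?

step 1: low=(low[0]=0,low[1]=?,low[2]=1,low[3]=?,low[4]=?,low[5]=?,low[6]=?,low[7]=?); scc=(scc[0]=?,scc[1]=?,scc[2]=0,scc[3]=?,scc[4]=?,scc[5]=?,scc[6]=?,scc[7]=?)
step 2: low=(low[0]=0,low[1]=?,low[2]=1,low[3]=?,low[4]=?,low[5]=?,low[6]=?,low[7]=?); scc=(scc[0]=1,scc[1]=?,scc[2]=0,scc[3]=?,scc[4]=?,scc[5]=?,scc[6]=?,scc[7]=?)
step 3: low=(low[0]=0,low[1]=2,low[2]=1,low[3]=?,low[4]=?,low[5]=?,low[6]=?,low[7]=?); scc=(scc[0]=1,scc[1]=2,scc[2]=0,scc[3]=?,scc[4]=?,scc[5]=?,scc[6]=?,scc[7]=?)
step 4: low=(low[0]=0,low[1]=2,low[2]=1,low[3]=3,low[4]=?,low[5]=?,low[6]=?,low[7]=?); scc=(scc[0]=1,scc[1]=2,scc[2]=0,scc[3]=3,scc[4]=?,scc[5]=?,scc[6]=?,scc[7]=?)
step 5: low=(low[0]=0,low[1]=2,low[2]=1,low[3]=3,low[4]=4,low[5]=6,low[6]=4,low[7]=?); scc=(scc[0]=1,scc[1]=2,scc[2]=0,scc[3]=3,scc[4]=?,scc[5]=4,scc[6]=?,scc[7]=?)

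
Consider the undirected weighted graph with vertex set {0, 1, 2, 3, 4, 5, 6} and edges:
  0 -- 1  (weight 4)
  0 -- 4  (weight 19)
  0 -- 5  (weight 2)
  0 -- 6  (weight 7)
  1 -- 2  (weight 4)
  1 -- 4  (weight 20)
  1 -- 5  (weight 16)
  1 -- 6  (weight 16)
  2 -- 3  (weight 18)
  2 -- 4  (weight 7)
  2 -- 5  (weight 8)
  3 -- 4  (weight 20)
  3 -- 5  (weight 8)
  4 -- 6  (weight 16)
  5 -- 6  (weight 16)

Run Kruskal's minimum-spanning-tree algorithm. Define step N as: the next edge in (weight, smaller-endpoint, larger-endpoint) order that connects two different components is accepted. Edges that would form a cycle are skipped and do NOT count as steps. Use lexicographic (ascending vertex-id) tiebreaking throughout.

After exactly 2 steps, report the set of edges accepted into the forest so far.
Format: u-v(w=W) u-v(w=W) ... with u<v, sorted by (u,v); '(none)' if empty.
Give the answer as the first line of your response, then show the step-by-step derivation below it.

0-1(w=4) 0-5(w=2)

step 1: add edge 0-5 (w=2); MST = {0-5(w=2)}
step 2: add edge 0-1 (w=4); MST = {0-1(w=4) 0-5(w=2)}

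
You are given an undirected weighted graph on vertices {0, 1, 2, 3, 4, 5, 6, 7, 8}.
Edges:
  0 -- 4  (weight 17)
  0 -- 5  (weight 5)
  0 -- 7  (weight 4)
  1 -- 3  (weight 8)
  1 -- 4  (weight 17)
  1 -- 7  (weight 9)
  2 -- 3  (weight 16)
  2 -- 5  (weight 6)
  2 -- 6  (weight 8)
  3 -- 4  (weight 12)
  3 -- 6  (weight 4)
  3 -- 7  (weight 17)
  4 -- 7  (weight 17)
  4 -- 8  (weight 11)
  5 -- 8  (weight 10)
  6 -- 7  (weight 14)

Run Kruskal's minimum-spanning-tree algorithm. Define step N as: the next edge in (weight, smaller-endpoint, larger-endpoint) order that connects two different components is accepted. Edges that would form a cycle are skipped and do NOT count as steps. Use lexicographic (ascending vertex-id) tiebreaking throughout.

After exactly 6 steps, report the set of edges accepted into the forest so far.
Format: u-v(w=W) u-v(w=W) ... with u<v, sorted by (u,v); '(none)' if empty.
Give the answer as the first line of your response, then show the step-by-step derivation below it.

0-5(w=5) 0-7(w=4) 1-3(w=8) 2-5(w=6) 2-6(w=8) 3-6(w=4)

step 1: add edge 0-7 (w=4); MST = {0-7(w=4)}
step 2: add edge 3-6 (w=4); MST = {0-7(w=4) 3-6(w=4)}
step 3: add edge 0-5 (w=5); MST = {0-5(w=5) 0-7(w=4) 3-6(w=4)}
step 4: add edge 2-5 (w=6); MST = {0-5(w=5) 0-7(w=4) 2-5(w=6) 3-6(w=4)}
step 5: add edge 1-3 (w=8); MST = {0-5(w=5) 0-7(w=4) 1-3(w=8) 2-5(w=6) 3-6(w=4)}
step 6: add edge 2-6 (w=8); MST = {0-5(w=5) 0-7(w=4) 1-3(w=8) 2-5(w=6) 2-6(w=8) 3-6(w=4)}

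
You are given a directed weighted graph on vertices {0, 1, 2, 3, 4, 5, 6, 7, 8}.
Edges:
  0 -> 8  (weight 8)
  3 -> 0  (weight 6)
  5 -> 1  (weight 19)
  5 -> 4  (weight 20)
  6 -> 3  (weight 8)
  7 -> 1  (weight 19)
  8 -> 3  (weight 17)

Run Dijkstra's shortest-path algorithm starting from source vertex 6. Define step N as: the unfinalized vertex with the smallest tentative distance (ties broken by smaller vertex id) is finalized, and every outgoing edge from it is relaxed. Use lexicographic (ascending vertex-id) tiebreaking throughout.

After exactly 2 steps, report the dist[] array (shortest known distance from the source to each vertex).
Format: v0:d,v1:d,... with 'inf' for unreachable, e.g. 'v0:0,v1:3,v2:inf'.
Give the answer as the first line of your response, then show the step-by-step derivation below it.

v0:14,v1:inf,v2:inf,v3:8,v4:inf,v5:inf,v6:0,v7:inf,v8:inf

step 1: dist = v0:inf,v1:inf,v2:inf,v3:8,v4:inf,v5:inf,v6:0,v7:inf,v8:inf
step 2: dist = v0:14,v1:inf,v2:inf,v3:8,v4:inf,v5:inf,v6:0,v7:inf,v8:inf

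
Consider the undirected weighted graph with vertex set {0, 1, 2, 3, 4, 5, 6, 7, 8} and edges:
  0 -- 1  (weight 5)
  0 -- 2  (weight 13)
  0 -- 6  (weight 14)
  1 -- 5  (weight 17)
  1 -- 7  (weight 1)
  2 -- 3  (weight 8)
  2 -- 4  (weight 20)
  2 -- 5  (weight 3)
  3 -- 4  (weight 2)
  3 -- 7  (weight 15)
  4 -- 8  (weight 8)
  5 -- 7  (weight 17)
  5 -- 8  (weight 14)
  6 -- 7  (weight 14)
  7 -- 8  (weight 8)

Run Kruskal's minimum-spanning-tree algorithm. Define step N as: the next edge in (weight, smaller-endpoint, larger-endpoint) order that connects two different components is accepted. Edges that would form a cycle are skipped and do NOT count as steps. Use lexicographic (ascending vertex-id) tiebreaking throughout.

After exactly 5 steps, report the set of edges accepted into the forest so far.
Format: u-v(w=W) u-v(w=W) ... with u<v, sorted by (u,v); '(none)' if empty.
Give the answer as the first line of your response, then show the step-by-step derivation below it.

0-1(w=5) 1-7(w=1) 2-3(w=8) 2-5(w=3) 3-4(w=2)

step 1: add edge 1-7 (w=1); MST = {1-7(w=1)}
step 2: add edge 3-4 (w=2); MST = {1-7(w=1) 3-4(w=2)}
step 3: add edge 2-5 (w=3); MST = {1-7(w=1) 2-5(w=3) 3-4(w=2)}
step 4: add edge 0-1 (w=5); MST = {0-1(w=5) 1-7(w=1) 2-5(w=3) 3-4(w=2)}
step 5: add edge 2-3 (w=8); MST = {0-1(w=5) 1-7(w=1) 2-3(w=8) 2-5(w=3) 3-4(w=2)}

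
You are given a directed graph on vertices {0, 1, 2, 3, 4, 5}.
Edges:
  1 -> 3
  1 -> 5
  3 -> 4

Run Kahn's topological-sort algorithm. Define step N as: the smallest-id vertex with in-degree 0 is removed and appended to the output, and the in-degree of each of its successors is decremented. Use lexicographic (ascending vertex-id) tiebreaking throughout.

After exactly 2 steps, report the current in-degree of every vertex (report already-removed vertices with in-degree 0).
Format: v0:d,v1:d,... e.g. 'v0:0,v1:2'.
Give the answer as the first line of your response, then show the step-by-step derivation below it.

v0:0,v1:0,v2:0,v3:0,v4:1,v5:0

step 1: output 0; order=[0]; indeg=(0,0,0,1,1,1)
step 2: output 1; order=[0,1]; indeg=(0,0,0,0,1,0)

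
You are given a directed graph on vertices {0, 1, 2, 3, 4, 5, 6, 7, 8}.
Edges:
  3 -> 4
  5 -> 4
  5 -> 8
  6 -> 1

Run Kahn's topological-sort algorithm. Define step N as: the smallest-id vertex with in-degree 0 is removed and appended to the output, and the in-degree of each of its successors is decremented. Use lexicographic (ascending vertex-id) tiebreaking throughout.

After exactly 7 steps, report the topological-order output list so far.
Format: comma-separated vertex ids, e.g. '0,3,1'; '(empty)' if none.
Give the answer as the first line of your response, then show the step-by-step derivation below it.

0,2,3,5,4,6,1

step 1: output 0; order=[0]; indeg=(0,1,0,0,2,0,0,0,1)
step 2: output 2; order=[0,2]; indeg=(0,1,0,0,2,0,0,0,1)
step 3: output 3; order=[0,2,3]; indeg=(0,1,0,0,1,0,0,0,1)
step 4: output 5; order=[0,2,3,5]; indeg=(0,1,0,0,0,0,0,0,0)
step 5: output 4; order=[0,2,3,5,4]; indeg=(0,1,0,0,0,0,0,0,0)
step 6: output 6; order=[0,2,3,5,4,6]; indeg=(0,0,0,0,0,0,0,0,0)
step 7: output 1; order=[0,2,3,5,4,6,1]; indeg=(0,0,0,0,0,0,0,0,0)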